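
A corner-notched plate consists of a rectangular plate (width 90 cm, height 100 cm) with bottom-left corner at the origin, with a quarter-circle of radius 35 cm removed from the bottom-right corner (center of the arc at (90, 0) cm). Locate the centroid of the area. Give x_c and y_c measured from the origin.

Part | A | x̄ᵢ | ȳᵢ | A·x̄ᵢ | A·ȳᵢ
plate | 9000.00 | 45.00 | 50.00 | 405000.00 | 450000.00
removed quarter-circle | -962.11 | 75.15 | 14.85 | -72298.48 | -14291.67
Σ | 8037.89 |  |  | 332701.52 | 435708.33
x_c = 332701.52 / 8037.89 = 41.39 cm
y_c = 435708.33 / 8037.89 = 54.21 cm

x_c = 41.39 cm, y_c = 54.21 cm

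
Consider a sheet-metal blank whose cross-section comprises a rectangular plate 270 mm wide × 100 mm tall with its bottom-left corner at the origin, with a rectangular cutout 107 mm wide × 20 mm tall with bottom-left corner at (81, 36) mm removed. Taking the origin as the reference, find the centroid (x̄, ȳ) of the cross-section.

x̄ = 135.04 mm, ȳ = 50.34 mm

plate: A = 270 × 100 = 27000.00, centroid at (135.00, 50.00).
hole: A = −(107 × 20) = -2140.00, centroid at (134.50, 46.00).
ΣA = 24860.00 mm², ΣAx̄ = 3357170.00 mm³, ΣAȳ = 1251560.00 mm³.
x̄ = 3357170.00/24860.00 = 135.04 mm; ȳ = 1251560.00/24860.00 = 50.34 mm.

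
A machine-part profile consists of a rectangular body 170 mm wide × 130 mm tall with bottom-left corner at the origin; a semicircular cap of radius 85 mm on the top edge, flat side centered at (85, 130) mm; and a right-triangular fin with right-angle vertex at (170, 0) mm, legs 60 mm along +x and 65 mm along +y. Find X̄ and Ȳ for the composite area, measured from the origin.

X̄ = 90.78 mm, Ȳ = 95.02 mm

rectangular body: A = 170 × 130 = 22100.00, centroid at (85.00, 65.00).
semicircular top: A = ½π·85² = 11349.00, centroid at (85.00, 166.08).
triangular fin: A = ½·60·65 = 1950.00, centroid at (190.00, 21.67).
ΣA = 35399.00 mm²
ΣAX̄ = (22100.00)(85.00) + (11349.00)(85.00) + (1950.00)(190.00) = 3213665.29 mm³
ΣAȲ = (22100.00)(65.00) + (11349.00)(166.08) + (1950.00)(21.67) = 3363537.12 mm³
X̄ = 3213665.29 / 35399.00 = 90.78 mm
Ȳ = 3363537.12 / 35399.00 = 95.02 mm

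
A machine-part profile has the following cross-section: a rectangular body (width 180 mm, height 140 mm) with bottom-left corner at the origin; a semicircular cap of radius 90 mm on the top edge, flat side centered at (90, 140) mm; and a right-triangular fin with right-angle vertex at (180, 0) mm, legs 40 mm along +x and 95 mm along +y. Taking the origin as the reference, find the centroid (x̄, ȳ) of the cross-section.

Part | A | x̄ᵢ | ȳᵢ | A·x̄ᵢ | A·ȳᵢ
rectangular body | 25200.00 | 90.00 | 70.00 | 2268000.00 | 1764000.00
semicircular top | 12723.45 | 90.00 | 178.20 | 1145110.52 | 2267283.03
triangular fin | 1900.00 | 193.33 | 31.67 | 367333.33 | 60166.67
Σ | 39823.45 |  |  | 3780443.86 | 4091449.70
x̄ = 3780443.86 / 39823.45 = 94.93 mm
ȳ = 4091449.70 / 39823.45 = 102.74 mm

x̄ = 94.93 mm, ȳ = 102.74 mm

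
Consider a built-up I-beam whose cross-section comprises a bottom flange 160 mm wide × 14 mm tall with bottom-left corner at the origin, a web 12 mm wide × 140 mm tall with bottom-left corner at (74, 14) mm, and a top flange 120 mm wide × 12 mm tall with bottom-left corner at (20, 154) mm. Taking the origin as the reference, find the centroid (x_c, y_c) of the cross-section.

bottom flange: A = 160 × 14 = 2240.00, centroid at (80.00, 7.00).
web: A = 12 × 140 = 1680.00, centroid at (80.00, 84.00).
top flange: A = 120 × 12 = 1440.00, centroid at (80.00, 160.00).
ΣA = 5360.00 mm²
ΣAx_c = (2240.00)(80.00) + (1680.00)(80.00) + (1440.00)(80.00) = 428800.00 mm³
ΣAy_c = (2240.00)(7.00) + (1680.00)(84.00) + (1440.00)(160.00) = 387200.00 mm³
x_c = 428800.00 / 5360.00 = 80.00 mm
y_c = 387200.00 / 5360.00 = 72.24 mm

x_c = 80.00 mm, y_c = 72.24 mm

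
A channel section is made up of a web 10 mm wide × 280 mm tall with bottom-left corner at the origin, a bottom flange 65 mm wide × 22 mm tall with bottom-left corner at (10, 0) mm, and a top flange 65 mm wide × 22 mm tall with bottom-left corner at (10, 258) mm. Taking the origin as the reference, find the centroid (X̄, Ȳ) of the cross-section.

web: A = 10 × 280 = 2800.00, centroid at (5.00, 140.00).
bottom flange: A = 65 × 22 = 1430.00, centroid at (42.50, 11.00).
top flange: A = 65 × 22 = 1430.00, centroid at (42.50, 269.00).
ΣA = 5660.00 mm²
ΣAX̄ = (2800.00)(5.00) + (1430.00)(42.50) + (1430.00)(42.50) = 135550.00 mm³
ΣAȲ = (2800.00)(140.00) + (1430.00)(11.00) + (1430.00)(269.00) = 792400.00 mm³
X̄ = 135550.00 / 5660.00 = 23.95 mm
Ȳ = 792400.00 / 5660.00 = 140.00 mm

X̄ = 23.95 mm, Ȳ = 140.00 mm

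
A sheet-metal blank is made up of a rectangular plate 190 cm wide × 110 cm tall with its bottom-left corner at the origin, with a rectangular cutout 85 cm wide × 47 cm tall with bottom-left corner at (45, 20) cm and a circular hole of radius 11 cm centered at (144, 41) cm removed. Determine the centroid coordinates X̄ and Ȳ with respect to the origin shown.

X̄ = 95.69 cm, Ȳ = 58.10 cm

plate: A = 190 × 110 = 20900.00, centroid at (95.00, 55.00).
hole 1: A = −(85 × 47) = -3995.00, centroid at (87.50, 43.50).
hole 2: A = −π·11² = -380.13, centroid at (144.00, 41.00).
ΣA = 16524.87 cm², ΣAX̄ = 1581198.39 cm³, ΣAȲ = 960132.06 cm³.
X̄ = 1581198.39/16524.87 = 95.69 cm; Ȳ = 960132.06/16524.87 = 58.10 cm.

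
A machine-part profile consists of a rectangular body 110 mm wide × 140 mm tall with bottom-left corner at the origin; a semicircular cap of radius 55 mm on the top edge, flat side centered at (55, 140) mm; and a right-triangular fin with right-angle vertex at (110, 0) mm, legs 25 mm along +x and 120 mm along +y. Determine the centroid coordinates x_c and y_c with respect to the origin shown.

x_c = 59.39 mm, y_c = 88.41 mm

rectangular body: A = 110 × 140 = 15400.00, centroid at (55.00, 70.00).
semicircular top: A = ½π·55² = 4751.66, centroid at (55.00, 163.34).
triangular fin: A = ½·25·120 = 1500.00, centroid at (118.33, 40.00).
ΣA = 21651.66 mm²
ΣAx_c = (15400.00)(55.00) + (4751.66)(55.00) + (1500.00)(118.33) = 1285841.24 mm³
ΣAy_c = (15400.00)(70.00) + (4751.66)(163.34) + (1500.00)(40.00) = 1914148.91 mm³
x_c = 1285841.24 / 21651.66 = 59.39 mm
y_c = 1914148.91 / 21651.66 = 88.41 mm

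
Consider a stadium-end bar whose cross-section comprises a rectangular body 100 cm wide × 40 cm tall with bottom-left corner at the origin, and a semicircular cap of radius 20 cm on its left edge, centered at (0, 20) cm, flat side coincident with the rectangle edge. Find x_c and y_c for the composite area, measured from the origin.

x_c = 42.06 cm, y_c = 20.00 cm

rectangular body: A = 100 × 40 = 4000.00, centroid at (50.00, 20.00).
semicircular end: A = ½π·20² = 628.32, centroid at (-8.49, 20.00).
ΣA = 4628.32 cm²
ΣAx_c = (4000.00)(50.00) + (628.32)(-8.49) = 194666.67 cm³
ΣAy_c = (4000.00)(20.00) + (628.32)(20.00) = 92566.37 cm³
x_c = 194666.67 / 4628.32 = 42.06 cm
y_c = 92566.37 / 4628.32 = 20.00 cm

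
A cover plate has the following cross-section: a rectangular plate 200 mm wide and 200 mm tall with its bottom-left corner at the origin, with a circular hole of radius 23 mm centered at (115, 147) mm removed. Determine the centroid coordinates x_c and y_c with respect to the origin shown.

plate: A = 200 × 200 = 40000.00, centroid at (100.00, 100.00).
hole: A = −π·23² = -1661.90, centroid at (115.00, 147.00).
ΣA = 38338.10 mm², ΣAx_c = 3808881.21 mm³, ΣAy_c = 3755700.33 mm³.
x_c = 3808881.21/38338.10 = 99.35 mm; y_c = 3755700.33/38338.10 = 97.96 mm.

x_c = 99.35 mm, y_c = 97.96 mm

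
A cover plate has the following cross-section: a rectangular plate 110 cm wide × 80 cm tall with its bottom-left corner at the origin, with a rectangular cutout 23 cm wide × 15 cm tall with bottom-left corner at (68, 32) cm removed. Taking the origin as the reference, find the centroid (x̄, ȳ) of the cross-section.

x̄ = 54.00 cm, ȳ = 40.02 cm

plate: A = 110 × 80 = 8800.00, centroid at (55.00, 40.00).
hole: A = −(23 × 15) = -345.00, centroid at (79.50, 39.50).
ΣA = 8455.00 cm²
ΣAx̄ = (8800.00)(55.00) + (-345.00)(79.50) = 456572.50 cm³
ΣAȳ = (8800.00)(40.00) + (-345.00)(39.50) = 338372.50 cm³
x̄ = 456572.50 / 8455.00 = 54.00 cm
ȳ = 338372.50 / 8455.00 = 40.02 cm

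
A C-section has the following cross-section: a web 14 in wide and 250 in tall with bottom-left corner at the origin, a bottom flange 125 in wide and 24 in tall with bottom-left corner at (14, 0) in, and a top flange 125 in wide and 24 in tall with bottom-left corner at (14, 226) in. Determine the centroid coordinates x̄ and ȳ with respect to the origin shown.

x̄ = 50.89 in, ȳ = 125.00 in

web: A = 14 × 250 = 3500.00, centroid at (7.00, 125.00).
bottom flange: A = 125 × 24 = 3000.00, centroid at (76.50, 12.00).
top flange: A = 125 × 24 = 3000.00, centroid at (76.50, 238.00).
ΣA = 9500.00 in²
ΣAx̄ = (3500.00)(7.00) + (3000.00)(76.50) + (3000.00)(76.50) = 483500.00 in³
ΣAȳ = (3500.00)(125.00) + (3000.00)(12.00) + (3000.00)(238.00) = 1187500.00 in³
x̄ = 483500.00 / 9500.00 = 50.89 in
ȳ = 1187500.00 / 9500.00 = 125.00 in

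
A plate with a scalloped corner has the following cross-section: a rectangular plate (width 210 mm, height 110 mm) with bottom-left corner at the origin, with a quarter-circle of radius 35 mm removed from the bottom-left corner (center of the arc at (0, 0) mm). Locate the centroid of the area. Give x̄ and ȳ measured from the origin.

x̄ = 108.92 mm, ȳ = 56.74 mm

plate: A = 210 × 110 = 23100.00, centroid at (105.00, 55.00).
removed quarter-circle: A = −¼π·35² = -962.11, centroid at (14.85, 14.85).
ΣA = 22137.89 mm², ΣAx̄ = 2411208.33 mm³, ΣAȳ = 1256208.33 mm³.
x̄ = 2411208.33/22137.89 = 108.92 mm; ȳ = 1256208.33/22137.89 = 56.74 mm.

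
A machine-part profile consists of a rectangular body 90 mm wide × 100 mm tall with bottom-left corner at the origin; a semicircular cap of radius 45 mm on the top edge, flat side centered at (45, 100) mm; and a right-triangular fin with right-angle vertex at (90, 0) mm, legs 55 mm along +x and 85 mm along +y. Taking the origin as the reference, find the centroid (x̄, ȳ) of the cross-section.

x̄ = 55.20 mm, ȳ = 61.65 mm

rectangular body: A = 90 × 100 = 9000.00, centroid at (45.00, 50.00).
semicircular top: A = ½π·45² = 3180.86, centroid at (45.00, 119.10).
triangular fin: A = ½·55·85 = 2337.50, centroid at (108.33, 28.33).
ΣA = 14518.36 mm², ΣAx̄ = 801367.98 mm³, ΣAȳ = 895065.42 mm³.
x̄ = 801367.98/14518.36 = 55.20 mm; ȳ = 895065.42/14518.36 = 61.65 mm.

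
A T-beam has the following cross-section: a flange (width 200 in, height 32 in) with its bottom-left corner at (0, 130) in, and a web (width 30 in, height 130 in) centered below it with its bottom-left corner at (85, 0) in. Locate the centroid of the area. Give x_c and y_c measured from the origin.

x_c = 100.00 in, y_c = 115.33 in

web: A = 30 × 130 = 3900.00, centroid at (100.00, 65.00).
flange: A = 200 × 32 = 6400.00, centroid at (100.00, 146.00).
ΣA = 10300.00 in², ΣAx_c = 1030000.00 in³, ΣAy_c = 1187900.00 in³.
x_c = 1030000.00/10300.00 = 100.00 in; y_c = 1187900.00/10300.00 = 115.33 in.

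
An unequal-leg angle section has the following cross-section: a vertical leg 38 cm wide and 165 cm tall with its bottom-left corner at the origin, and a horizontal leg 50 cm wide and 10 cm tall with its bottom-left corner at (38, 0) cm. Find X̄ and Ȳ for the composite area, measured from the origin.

X̄ = 22.25 cm, Ȳ = 76.78 cm

vertical leg: A = 38 × 165 = 6270.00, centroid at (19.00, 82.50).
horizontal leg: A = 50 × 10 = 500.00, centroid at (63.00, 5.00).
ΣA = 6770.00 cm², ΣAX̄ = 150630.00 cm³, ΣAȲ = 519775.00 cm³.
X̄ = 150630.00/6770.00 = 22.25 cm; Ȳ = 519775.00/6770.00 = 76.78 cm.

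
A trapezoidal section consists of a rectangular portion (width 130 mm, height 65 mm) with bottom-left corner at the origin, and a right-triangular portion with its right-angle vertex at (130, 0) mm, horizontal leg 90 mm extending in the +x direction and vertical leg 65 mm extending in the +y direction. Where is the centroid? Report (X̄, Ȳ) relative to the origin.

X̄ = 89.43 mm, Ȳ = 29.71 mm

Part | A | x̄ᵢ | ȳᵢ | A·x̄ᵢ | A·ȳᵢ
rectangular portion | 8450.00 | 65.00 | 32.50 | 549250.00 | 274625.00
triangular portion | 2925.00 | 160.00 | 21.67 | 468000.00 | 63375.00
Σ | 11375.00 |  |  | 1017250.00 | 338000.00
X̄ = 1017250.00 / 11375.00 = 89.43 mm
Ȳ = 338000.00 / 11375.00 = 29.71 mm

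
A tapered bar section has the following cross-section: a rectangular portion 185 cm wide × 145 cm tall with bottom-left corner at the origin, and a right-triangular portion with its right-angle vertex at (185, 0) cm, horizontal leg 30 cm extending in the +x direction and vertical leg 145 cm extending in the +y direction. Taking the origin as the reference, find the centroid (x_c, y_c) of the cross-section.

rectangular portion: A = 185 × 145 = 26825.00, centroid at (92.50, 72.50).
triangular portion: A = ½·30·145 = 2175.00, centroid at (195.00, 48.33).
ΣA = 29000.00 cm², ΣAx_c = 2905437.50 cm³, ΣAy_c = 2049937.50 cm³.
x_c = 2905437.50/29000.00 = 100.19 cm; y_c = 2049937.50/29000.00 = 70.69 cm.

x_c = 100.19 cm, y_c = 70.69 cm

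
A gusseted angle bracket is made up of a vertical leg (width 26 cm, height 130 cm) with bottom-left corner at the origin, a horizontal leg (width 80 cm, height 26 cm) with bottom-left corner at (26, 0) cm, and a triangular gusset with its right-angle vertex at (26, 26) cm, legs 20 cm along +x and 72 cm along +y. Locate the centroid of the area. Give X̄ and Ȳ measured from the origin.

vertical leg: A = 26 × 130 = 3380.00, centroid at (13.00, 65.00).
horizontal leg: A = 80 × 26 = 2080.00, centroid at (66.00, 13.00).
gusset: A = ½·20·72 = 720.00, centroid at (32.67, 50.00).
ΣA = 6180.00 cm²
ΣAX̄ = (3380.00)(13.00) + (2080.00)(66.00) + (720.00)(32.67) = 204740.00 cm³
ΣAȲ = (3380.00)(65.00) + (2080.00)(13.00) + (720.00)(50.00) = 282740.00 cm³
X̄ = 204740.00 / 6180.00 = 33.13 cm
Ȳ = 282740.00 / 6180.00 = 45.75 cm

X̄ = 33.13 cm, Ȳ = 45.75 cm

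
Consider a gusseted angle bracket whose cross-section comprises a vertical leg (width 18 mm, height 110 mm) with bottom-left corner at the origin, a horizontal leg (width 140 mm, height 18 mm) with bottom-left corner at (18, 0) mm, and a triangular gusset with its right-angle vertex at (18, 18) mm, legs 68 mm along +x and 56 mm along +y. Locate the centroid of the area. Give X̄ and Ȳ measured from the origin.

vertical leg: A = 18 × 110 = 1980.00, centroid at (9.00, 55.00).
horizontal leg: A = 140 × 18 = 2520.00, centroid at (88.00, 9.00).
gusset: A = ½·68·56 = 1904.00, centroid at (40.67, 36.67).
ΣA = 6404.00 mm²
ΣAX̄ = (1980.00)(9.00) + (2520.00)(88.00) + (1904.00)(40.67) = 317009.33 mm³
ΣAȲ = (1980.00)(55.00) + (2520.00)(9.00) + (1904.00)(36.67) = 201393.33 mm³
X̄ = 317009.33 / 6404.00 = 49.50 mm
Ȳ = 201393.33 / 6404.00 = 31.45 mm

X̄ = 49.50 mm, Ȳ = 31.45 mm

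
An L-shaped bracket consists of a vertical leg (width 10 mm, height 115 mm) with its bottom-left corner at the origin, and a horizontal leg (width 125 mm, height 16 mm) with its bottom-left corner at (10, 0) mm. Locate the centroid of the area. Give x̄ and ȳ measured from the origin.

vertical leg: A = 10 × 115 = 1150.00, centroid at (5.00, 57.50).
horizontal leg: A = 125 × 16 = 2000.00, centroid at (72.50, 8.00).
ΣA = 3150.00 mm²
ΣAx̄ = (1150.00)(5.00) + (2000.00)(72.50) = 150750.00 mm³
ΣAȳ = (1150.00)(57.50) + (2000.00)(8.00) = 82125.00 mm³
x̄ = 150750.00 / 3150.00 = 47.86 mm
ȳ = 82125.00 / 3150.00 = 26.07 mm

x̄ = 47.86 mm, ȳ = 26.07 mm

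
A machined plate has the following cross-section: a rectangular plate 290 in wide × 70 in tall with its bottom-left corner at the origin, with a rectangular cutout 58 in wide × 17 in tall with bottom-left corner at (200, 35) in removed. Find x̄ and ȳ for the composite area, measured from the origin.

x̄ = 140.71 in, ȳ = 34.57 in

Part | A | x̄ᵢ | ȳᵢ | A·x̄ᵢ | A·ȳᵢ
plate | 20300.00 | 145.00 | 35.00 | 2943500.00 | 710500.00
hole | -986.00 | 229.00 | 43.50 | -225794.00 | -42891.00
Σ | 19314.00 |  |  | 2717706.00 | 667609.00
x̄ = 2717706.00 / 19314.00 = 140.71 in
ȳ = 667609.00 / 19314.00 = 34.57 in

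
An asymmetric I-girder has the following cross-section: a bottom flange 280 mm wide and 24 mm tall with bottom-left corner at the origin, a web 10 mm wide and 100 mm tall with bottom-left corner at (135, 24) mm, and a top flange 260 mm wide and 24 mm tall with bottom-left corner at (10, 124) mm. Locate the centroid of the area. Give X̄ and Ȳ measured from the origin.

X̄ = 140.00 mm, Ȳ = 71.87 mm

Part | A | x̄ᵢ | ȳᵢ | A·x̄ᵢ | A·ȳᵢ
bottom flange | 6720.00 | 140.00 | 12.00 | 940800.00 | 80640.00
web | 1000.00 | 140.00 | 74.00 | 140000.00 | 74000.00
top flange | 6240.00 | 140.00 | 136.00 | 873600.00 | 848640.00
Σ | 13960.00 |  |  | 1954400.00 | 1003280.00
X̄ = 1954400.00 / 13960.00 = 140.00 mm
Ȳ = 1003280.00 / 13960.00 = 71.87 mm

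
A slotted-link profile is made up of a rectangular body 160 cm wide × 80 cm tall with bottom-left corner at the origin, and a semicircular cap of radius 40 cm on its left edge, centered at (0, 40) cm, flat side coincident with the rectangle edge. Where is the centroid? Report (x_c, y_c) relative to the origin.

x_c = 64.08 cm, y_c = 40.00 cm

rectangular body: A = 160 × 80 = 12800.00, centroid at (80.00, 40.00).
semicircular end: A = ½π·40² = 2513.27, centroid at (-16.98, 40.00).
ΣA = 15313.27 cm²
ΣAx_c = (12800.00)(80.00) + (2513.27)(-16.98) = 981333.33 cm³
ΣAy_c = (12800.00)(40.00) + (2513.27)(40.00) = 612530.96 cm³
x_c = 981333.33 / 15313.27 = 64.08 cm
y_c = 612530.96 / 15313.27 = 40.00 cm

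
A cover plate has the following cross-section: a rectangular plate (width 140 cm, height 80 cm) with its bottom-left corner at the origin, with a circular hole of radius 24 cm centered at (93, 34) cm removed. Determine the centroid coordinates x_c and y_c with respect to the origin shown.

plate: A = 140 × 80 = 11200.00, centroid at (70.00, 40.00).
hole: A = −π·24² = -1809.56, centroid at (93.00, 34.00).
ΣA = 9390.44 cm²
ΣAx_c = (11200.00)(70.00) + (-1809.56)(93.00) = 615711.16 cm³
ΣAy_c = (11200.00)(40.00) + (-1809.56)(34.00) = 386475.05 cm³
x_c = 615711.16 / 9390.44 = 65.57 cm
y_c = 386475.05 / 9390.44 = 41.16 cm

x_c = 65.57 cm, y_c = 41.16 cm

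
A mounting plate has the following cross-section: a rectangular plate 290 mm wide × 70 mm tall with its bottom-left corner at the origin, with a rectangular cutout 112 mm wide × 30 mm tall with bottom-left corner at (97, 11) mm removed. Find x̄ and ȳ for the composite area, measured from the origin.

x̄ = 143.41 mm, ȳ = 36.79 mm

Part | A | x̄ᵢ | ȳᵢ | A·x̄ᵢ | A·ȳᵢ
plate | 20300.00 | 145.00 | 35.00 | 2943500.00 | 710500.00
hole | -3360.00 | 153.00 | 26.00 | -514080.00 | -87360.00
Σ | 16940.00 |  |  | 2429420.00 | 623140.00
x̄ = 2429420.00 / 16940.00 = 143.41 mm
ȳ = 623140.00 / 16940.00 = 36.79 mm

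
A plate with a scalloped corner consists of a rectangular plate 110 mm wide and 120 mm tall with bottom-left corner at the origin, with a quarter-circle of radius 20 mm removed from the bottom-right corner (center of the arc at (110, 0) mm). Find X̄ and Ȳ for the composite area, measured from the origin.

plate: A = 110 × 120 = 13200.00, centroid at (55.00, 60.00).
removed quarter-circle: A = −¼π·20² = -314.16, centroid at (101.51, 8.49).
ΣA = 12885.84 mm², ΣAX̄ = 694109.15 mm³, ΣAȲ = 789333.33 mm³.
X̄ = 694109.15/12885.84 = 53.87 mm; Ȳ = 789333.33/12885.84 = 61.26 mm.

X̄ = 53.87 mm, Ȳ = 61.26 mm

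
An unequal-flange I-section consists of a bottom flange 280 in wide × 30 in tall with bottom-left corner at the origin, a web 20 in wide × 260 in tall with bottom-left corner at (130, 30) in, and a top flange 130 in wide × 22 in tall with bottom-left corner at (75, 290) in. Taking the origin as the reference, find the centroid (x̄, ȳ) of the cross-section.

bottom flange: A = 280 × 30 = 8400.00, centroid at (140.00, 15.00).
web: A = 20 × 260 = 5200.00, centroid at (140.00, 160.00).
top flange: A = 130 × 22 = 2860.00, centroid at (140.00, 301.00).
ΣA = 16460.00 in²
ΣAx̄ = (8400.00)(140.00) + (5200.00)(140.00) + (2860.00)(140.00) = 2304400.00 in³
ΣAȳ = (8400.00)(15.00) + (5200.00)(160.00) + (2860.00)(301.00) = 1818860.00 in³
x̄ = 2304400.00 / 16460.00 = 140.00 in
ȳ = 1818860.00 / 16460.00 = 110.50 in

x̄ = 140.00 in, ȳ = 110.50 in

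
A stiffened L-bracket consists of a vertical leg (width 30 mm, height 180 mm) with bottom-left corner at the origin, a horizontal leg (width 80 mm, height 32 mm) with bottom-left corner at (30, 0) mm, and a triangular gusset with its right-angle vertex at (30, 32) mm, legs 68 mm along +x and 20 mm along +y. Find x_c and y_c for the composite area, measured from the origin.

x_c = 34.26 mm, y_c = 64.03 mm

Part | A | x̄ᵢ | ȳᵢ | A·x̄ᵢ | A·ȳᵢ
vertical leg | 5400.00 | 15.00 | 90.00 | 81000.00 | 486000.00
horizontal leg | 2560.00 | 70.00 | 16.00 | 179200.00 | 40960.00
gusset | 680.00 | 52.67 | 38.67 | 35813.33 | 26293.33
Σ | 8640.00 |  |  | 296013.33 | 553253.33
x_c = 296013.33 / 8640.00 = 34.26 mm
y_c = 553253.33 / 8640.00 = 64.03 mm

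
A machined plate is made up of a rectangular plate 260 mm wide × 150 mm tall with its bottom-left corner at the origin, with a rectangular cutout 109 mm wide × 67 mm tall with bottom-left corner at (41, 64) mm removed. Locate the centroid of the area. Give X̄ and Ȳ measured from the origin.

X̄ = 137.95 mm, Ȳ = 69.82 mm

Part | A | x̄ᵢ | ȳᵢ | A·x̄ᵢ | A·ȳᵢ
plate | 39000.00 | 130.00 | 75.00 | 5070000.00 | 2925000.00
hole | -7303.00 | 95.50 | 97.50 | -697436.50 | -712042.50
Σ | 31697.00 |  |  | 4372563.50 | 2212957.50
X̄ = 4372563.50 / 31697.00 = 137.95 mm
Ȳ = 2212957.50 / 31697.00 = 69.82 mm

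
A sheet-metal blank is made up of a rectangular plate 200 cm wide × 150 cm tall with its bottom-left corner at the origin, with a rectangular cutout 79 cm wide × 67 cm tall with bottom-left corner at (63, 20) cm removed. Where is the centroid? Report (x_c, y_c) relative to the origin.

x_c = 99.46 cm, y_c = 79.61 cm

Part | A | x̄ᵢ | ȳᵢ | A·x̄ᵢ | A·ȳᵢ
plate | 30000.00 | 100.00 | 75.00 | 3000000.00 | 2250000.00
hole | -5293.00 | 102.50 | 53.50 | -542532.50 | -283175.50
Σ | 24707.00 |  |  | 2457467.50 | 1966824.50
x_c = 2457467.50 / 24707.00 = 99.46 cm
y_c = 1966824.50 / 24707.00 = 79.61 cm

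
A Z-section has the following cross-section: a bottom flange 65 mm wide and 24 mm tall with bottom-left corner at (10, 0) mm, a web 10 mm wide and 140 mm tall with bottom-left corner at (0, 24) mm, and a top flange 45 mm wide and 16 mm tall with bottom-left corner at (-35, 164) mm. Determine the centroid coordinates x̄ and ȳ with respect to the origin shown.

Part | A | x̄ᵢ | ȳᵢ | A·x̄ᵢ | A·ȳᵢ
bottom flange | 1560.00 | 42.50 | 12.00 | 66300.00 | 18720.00
web | 1400.00 | 5.00 | 94.00 | 7000.00 | 131600.00
top flange | 720.00 | -12.50 | 172.00 | -9000.00 | 123840.00
Σ | 3680.00 |  |  | 64300.00 | 274160.00
x̄ = 64300.00 / 3680.00 = 17.47 mm
ȳ = 274160.00 / 3680.00 = 74.50 mm

x̄ = 17.47 mm, ȳ = 74.50 mm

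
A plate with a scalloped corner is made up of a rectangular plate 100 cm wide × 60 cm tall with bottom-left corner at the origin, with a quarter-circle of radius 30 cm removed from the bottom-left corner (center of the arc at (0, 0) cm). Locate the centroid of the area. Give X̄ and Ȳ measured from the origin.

plate: A = 100 × 60 = 6000.00, centroid at (50.00, 30.00).
removed quarter-circle: A = −¼π·30² = -706.86, centroid at (12.73, 12.73).
ΣA = 5293.14 cm², ΣAX̄ = 291000.00 cm³, ΣAȲ = 171000.00 cm³.
X̄ = 291000.00/5293.14 = 54.98 cm; Ȳ = 171000.00/5293.14 = 32.31 cm.

X̄ = 54.98 cm, Ȳ = 32.31 cm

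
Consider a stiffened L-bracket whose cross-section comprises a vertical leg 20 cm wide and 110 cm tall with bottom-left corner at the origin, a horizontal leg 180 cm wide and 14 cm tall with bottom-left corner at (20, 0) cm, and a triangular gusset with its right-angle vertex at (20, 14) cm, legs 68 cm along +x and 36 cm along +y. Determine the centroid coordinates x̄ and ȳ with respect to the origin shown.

vertical leg: A = 20 × 110 = 2200.00, centroid at (10.00, 55.00).
horizontal leg: A = 180 × 14 = 2520.00, centroid at (110.00, 7.00).
gusset: A = ½·68·36 = 1224.00, centroid at (42.67, 26.00).
ΣA = 5944.00 cm²
ΣAx̄ = (2200.00)(10.00) + (2520.00)(110.00) + (1224.00)(42.67) = 351424.00 cm³
ΣAȳ = (2200.00)(55.00) + (2520.00)(7.00) + (1224.00)(26.00) = 170464.00 cm³
x̄ = 351424.00 / 5944.00 = 59.12 cm
ȳ = 170464.00 / 5944.00 = 28.68 cm

x̄ = 59.12 cm, ȳ = 28.68 cm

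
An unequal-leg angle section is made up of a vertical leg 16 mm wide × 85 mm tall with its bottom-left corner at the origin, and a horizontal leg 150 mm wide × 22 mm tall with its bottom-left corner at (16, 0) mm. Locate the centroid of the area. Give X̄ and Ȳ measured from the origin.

X̄ = 66.78 mm, Ȳ = 20.19 mm

Part | A | x̄ᵢ | ȳᵢ | A·x̄ᵢ | A·ȳᵢ
vertical leg | 1360.00 | 8.00 | 42.50 | 10880.00 | 57800.00
horizontal leg | 3300.00 | 91.00 | 11.00 | 300300.00 | 36300.00
Σ | 4660.00 |  |  | 311180.00 | 94100.00
X̄ = 311180.00 / 4660.00 = 66.78 mm
Ȳ = 94100.00 / 4660.00 = 20.19 mm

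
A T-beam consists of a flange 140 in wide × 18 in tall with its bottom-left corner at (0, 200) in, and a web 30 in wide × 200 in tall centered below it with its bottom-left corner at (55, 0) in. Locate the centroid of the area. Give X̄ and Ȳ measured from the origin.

X̄ = 70.00 in, Ȳ = 132.24 in

web: A = 30 × 200 = 6000.00, centroid at (70.00, 100.00).
flange: A = 140 × 18 = 2520.00, centroid at (70.00, 209.00).
ΣA = 8520.00 in²
ΣAX̄ = (6000.00)(70.00) + (2520.00)(70.00) = 596400.00 in³
ΣAȲ = (6000.00)(100.00) + (2520.00)(209.00) = 1126680.00 in³
X̄ = 596400.00 / 8520.00 = 70.00 in
Ȳ = 1126680.00 / 8520.00 = 132.24 in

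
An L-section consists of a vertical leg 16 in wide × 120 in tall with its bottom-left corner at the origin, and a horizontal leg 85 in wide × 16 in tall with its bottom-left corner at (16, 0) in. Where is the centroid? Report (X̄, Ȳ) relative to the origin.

X̄ = 28.94 in, Ȳ = 38.44 in

Part | A | x̄ᵢ | ȳᵢ | A·x̄ᵢ | A·ȳᵢ
vertical leg | 1920.00 | 8.00 | 60.00 | 15360.00 | 115200.00
horizontal leg | 1360.00 | 58.50 | 8.00 | 79560.00 | 10880.00
Σ | 3280.00 |  |  | 94920.00 | 126080.00
X̄ = 94920.00 / 3280.00 = 28.94 in
Ȳ = 126080.00 / 3280.00 = 38.44 in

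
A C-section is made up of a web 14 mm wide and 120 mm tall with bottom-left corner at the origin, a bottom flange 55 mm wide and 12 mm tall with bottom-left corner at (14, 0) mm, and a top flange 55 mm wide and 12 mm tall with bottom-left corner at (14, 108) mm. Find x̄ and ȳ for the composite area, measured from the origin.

x̄ = 22.18 mm, ȳ = 60.00 mm

web: A = 14 × 120 = 1680.00, centroid at (7.00, 60.00).
bottom flange: A = 55 × 12 = 660.00, centroid at (41.50, 6.00).
top flange: A = 55 × 12 = 660.00, centroid at (41.50, 114.00).
ΣA = 3000.00 mm², ΣAx̄ = 66540.00 mm³, ΣAȳ = 180000.00 mm³.
x̄ = 66540.00/3000.00 = 22.18 mm; ȳ = 180000.00/3000.00 = 60.00 mm.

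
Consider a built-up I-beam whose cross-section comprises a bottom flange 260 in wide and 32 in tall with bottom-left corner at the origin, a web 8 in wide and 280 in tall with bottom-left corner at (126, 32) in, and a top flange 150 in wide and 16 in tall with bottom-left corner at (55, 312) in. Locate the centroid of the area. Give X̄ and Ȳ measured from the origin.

Part | A | x̄ᵢ | ȳᵢ | A·x̄ᵢ | A·ȳᵢ
bottom flange | 8320.00 | 130.00 | 16.00 | 1081600.00 | 133120.00
web | 2240.00 | 130.00 | 172.00 | 291200.00 | 385280.00
top flange | 2400.00 | 130.00 | 320.00 | 312000.00 | 768000.00
Σ | 12960.00 |  |  | 1684800.00 | 1286400.00
X̄ = 1684800.00 / 12960.00 = 130.00 in
Ȳ = 1286400.00 / 12960.00 = 99.26 in

X̄ = 130.00 in, Ȳ = 99.26 in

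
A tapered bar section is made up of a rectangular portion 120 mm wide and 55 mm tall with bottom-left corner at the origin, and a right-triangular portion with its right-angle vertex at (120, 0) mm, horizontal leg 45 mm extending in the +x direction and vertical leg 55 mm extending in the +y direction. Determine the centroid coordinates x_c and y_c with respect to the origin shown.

x_c = 71.84 mm, y_c = 26.05 mm

rectangular portion: A = 120 × 55 = 6600.00, centroid at (60.00, 27.50).
triangular portion: A = ½·45·55 = 1237.50, centroid at (135.00, 18.33).
ΣA = 7837.50 mm²
ΣAx_c = (6600.00)(60.00) + (1237.50)(135.00) = 563062.50 mm³
ΣAy_c = (6600.00)(27.50) + (1237.50)(18.33) = 204187.50 mm³
x_c = 563062.50 / 7837.50 = 71.84 mm
y_c = 204187.50 / 7837.50 = 26.05 mm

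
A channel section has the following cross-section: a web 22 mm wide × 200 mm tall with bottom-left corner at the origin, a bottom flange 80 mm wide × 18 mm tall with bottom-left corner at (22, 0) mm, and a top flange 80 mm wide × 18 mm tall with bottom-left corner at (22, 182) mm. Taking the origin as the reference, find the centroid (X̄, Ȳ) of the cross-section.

web: A = 22 × 200 = 4400.00, centroid at (11.00, 100.00).
bottom flange: A = 80 × 18 = 1440.00, centroid at (62.00, 9.00).
top flange: A = 80 × 18 = 1440.00, centroid at (62.00, 191.00).
ΣA = 7280.00 mm², ΣAX̄ = 226960.00 mm³, ΣAȲ = 728000.00 mm³.
X̄ = 226960.00/7280.00 = 31.18 mm; Ȳ = 728000.00/7280.00 = 100.00 mm.

X̄ = 31.18 mm, Ȳ = 100.00 mm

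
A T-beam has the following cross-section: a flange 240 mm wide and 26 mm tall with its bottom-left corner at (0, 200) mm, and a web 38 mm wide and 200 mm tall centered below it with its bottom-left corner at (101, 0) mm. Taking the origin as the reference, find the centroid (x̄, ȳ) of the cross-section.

x̄ = 120.00 mm, ȳ = 150.95 mm

web: A = 38 × 200 = 7600.00, centroid at (120.00, 100.00).
flange: A = 240 × 26 = 6240.00, centroid at (120.00, 213.00).
ΣA = 13840.00 mm²
ΣAx̄ = (7600.00)(120.00) + (6240.00)(120.00) = 1660800.00 mm³
ΣAȳ = (7600.00)(100.00) + (6240.00)(213.00) = 2089120.00 mm³
x̄ = 1660800.00 / 13840.00 = 120.00 mm
ȳ = 2089120.00 / 13840.00 = 150.95 mm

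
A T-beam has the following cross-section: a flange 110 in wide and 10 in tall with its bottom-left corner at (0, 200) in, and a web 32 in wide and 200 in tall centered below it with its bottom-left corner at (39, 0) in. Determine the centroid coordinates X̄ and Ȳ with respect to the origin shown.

Part | A | x̄ᵢ | ȳᵢ | A·x̄ᵢ | A·ȳᵢ
web | 6400.00 | 55.00 | 100.00 | 352000.00 | 640000.00
flange | 1100.00 | 55.00 | 205.00 | 60500.00 | 225500.00
Σ | 7500.00 |  |  | 412500.00 | 865500.00
X̄ = 412500.00 / 7500.00 = 55.00 in
Ȳ = 865500.00 / 7500.00 = 115.40 in

X̄ = 55.00 in, Ȳ = 115.40 in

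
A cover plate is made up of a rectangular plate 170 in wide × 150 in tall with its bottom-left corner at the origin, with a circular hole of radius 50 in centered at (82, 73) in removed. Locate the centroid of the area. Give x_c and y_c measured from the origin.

x_c = 86.34 in, y_c = 75.89 in

Part | A | x̄ᵢ | ȳᵢ | A·x̄ᵢ | A·ȳᵢ
plate | 25500.00 | 85.00 | 75.00 | 2167500.00 | 1912500.00
hole | -7853.98 | 82.00 | 73.00 | -644026.49 | -573340.66
Σ | 17646.02 |  |  | 1523473.51 | 1339159.34
x_c = 1523473.51 / 17646.02 = 86.34 in
y_c = 1339159.34 / 17646.02 = 75.89 in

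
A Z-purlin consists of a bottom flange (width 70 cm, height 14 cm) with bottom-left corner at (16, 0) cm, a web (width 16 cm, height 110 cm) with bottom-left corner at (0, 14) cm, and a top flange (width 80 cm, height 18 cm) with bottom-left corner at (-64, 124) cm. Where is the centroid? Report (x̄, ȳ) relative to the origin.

x̄ = 7.06 cm, ȳ = 76.51 cm

bottom flange: A = 70 × 14 = 980.00, centroid at (51.00, 7.00).
web: A = 16 × 110 = 1760.00, centroid at (8.00, 69.00).
top flange: A = 80 × 18 = 1440.00, centroid at (-24.00, 133.00).
ΣA = 4180.00 cm², ΣAx̄ = 29500.00 cm³, ΣAȳ = 319820.00 cm³.
x̄ = 29500.00/4180.00 = 7.06 cm; ȳ = 319820.00/4180.00 = 76.51 cm.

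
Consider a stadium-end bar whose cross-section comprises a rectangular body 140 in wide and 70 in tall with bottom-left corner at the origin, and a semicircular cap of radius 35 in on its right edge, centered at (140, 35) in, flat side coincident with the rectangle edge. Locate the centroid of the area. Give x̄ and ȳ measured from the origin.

Part | A | x̄ᵢ | ȳᵢ | A·x̄ᵢ | A·ȳᵢ
rectangular body | 9800.00 | 70.00 | 35.00 | 686000.00 | 343000.00
semicircular end | 1924.23 | 154.85 | 35.00 | 297974.90 | 67347.89
Σ | 11724.23 |  |  | 983974.90 | 410347.89
x̄ = 983974.90 / 11724.23 = 83.93 in
ȳ = 410347.89 / 11724.23 = 35.00 in

x̄ = 83.93 in, ȳ = 35.00 in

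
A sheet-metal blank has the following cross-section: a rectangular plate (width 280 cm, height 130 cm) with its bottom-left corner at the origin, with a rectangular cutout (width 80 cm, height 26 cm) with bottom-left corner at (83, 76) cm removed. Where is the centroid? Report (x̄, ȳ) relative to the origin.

x̄ = 141.03 cm, ȳ = 63.55 cm

plate: A = 280 × 130 = 36400.00, centroid at (140.00, 65.00).
hole: A = −(80 × 26) = -2080.00, centroid at (123.00, 89.00).
ΣA = 34320.00 cm²
ΣAx̄ = (36400.00)(140.00) + (-2080.00)(123.00) = 4840160.00 cm³
ΣAȳ = (36400.00)(65.00) + (-2080.00)(89.00) = 2180880.00 cm³
x̄ = 4840160.00 / 34320.00 = 141.03 cm
ȳ = 2180880.00 / 34320.00 = 63.55 cm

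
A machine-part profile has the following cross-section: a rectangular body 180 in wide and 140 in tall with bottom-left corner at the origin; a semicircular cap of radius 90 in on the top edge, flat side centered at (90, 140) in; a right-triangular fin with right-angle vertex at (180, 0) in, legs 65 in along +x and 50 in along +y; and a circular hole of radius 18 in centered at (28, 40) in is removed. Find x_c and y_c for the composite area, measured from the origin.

Part | A | x̄ᵢ | ȳᵢ | A·x̄ᵢ | A·ȳᵢ
rectangular body | 25200.00 | 90.00 | 70.00 | 2268000.00 | 1764000.00
semicircular top | 12723.45 | 90.00 | 178.20 | 1145110.52 | 2267283.03
triangular fin | 1625.00 | 201.67 | 16.67 | 327708.33 | 27083.33
hole | -1017.88 | 28.00 | 40.00 | -28500.53 | -40715.04
Σ | 38530.57 |  |  | 3712318.33 | 4017651.33
x_c = 3712318.33 / 38530.57 = 96.35 in
y_c = 4017651.33 / 38530.57 = 104.27 in

x_c = 96.35 in, y_c = 104.27 in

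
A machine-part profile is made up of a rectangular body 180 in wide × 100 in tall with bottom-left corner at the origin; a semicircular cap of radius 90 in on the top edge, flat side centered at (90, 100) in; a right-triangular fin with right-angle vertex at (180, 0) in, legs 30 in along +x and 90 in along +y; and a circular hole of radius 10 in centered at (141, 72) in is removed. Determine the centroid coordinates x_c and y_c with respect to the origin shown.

Part | A | x̄ᵢ | ȳᵢ | A·x̄ᵢ | A·ȳᵢ
rectangular body | 18000.00 | 90.00 | 50.00 | 1620000.00 | 900000.00
semicircular top | 12723.45 | 90.00 | 138.20 | 1145110.52 | 1758345.02
triangular fin | 1350.00 | 190.00 | 30.00 | 256500.00 | 40500.00
hole | -314.16 | 141.00 | 72.00 | -44296.46 | -22619.47
Σ | 31759.29 |  |  | 2977314.07 | 2676225.56
x_c = 2977314.07 / 31759.29 = 93.75 in
y_c = 2676225.56 / 31759.29 = 84.27 in

x_c = 93.75 in, y_c = 84.27 in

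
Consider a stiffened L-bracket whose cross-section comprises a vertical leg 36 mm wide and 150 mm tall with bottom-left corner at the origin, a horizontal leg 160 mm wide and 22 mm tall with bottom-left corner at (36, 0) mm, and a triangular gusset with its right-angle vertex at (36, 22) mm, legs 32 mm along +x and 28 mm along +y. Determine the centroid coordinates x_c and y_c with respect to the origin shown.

Part | A | x̄ᵢ | ȳᵢ | A·x̄ᵢ | A·ȳᵢ
vertical leg | 5400.00 | 18.00 | 75.00 | 97200.00 | 405000.00
horizontal leg | 3520.00 | 116.00 | 11.00 | 408320.00 | 38720.00
gusset | 448.00 | 46.67 | 31.33 | 20906.67 | 14037.33
Σ | 9368.00 |  |  | 526426.67 | 457757.33
x_c = 526426.67 / 9368.00 = 56.19 mm
y_c = 457757.33 / 9368.00 = 48.86 mm

x_c = 56.19 mm, y_c = 48.86 mm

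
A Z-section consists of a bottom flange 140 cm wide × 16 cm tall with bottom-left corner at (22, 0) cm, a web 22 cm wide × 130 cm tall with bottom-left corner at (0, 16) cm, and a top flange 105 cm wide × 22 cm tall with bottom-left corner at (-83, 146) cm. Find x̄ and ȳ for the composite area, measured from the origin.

bottom flange: A = 140 × 16 = 2240.00, centroid at (92.00, 8.00).
web: A = 22 × 130 = 2860.00, centroid at (11.00, 81.00).
top flange: A = 105 × 22 = 2310.00, centroid at (-30.50, 157.00).
ΣA = 7410.00 cm², ΣAx̄ = 167085.00 cm³, ΣAȳ = 612250.00 cm³.
x̄ = 167085.00/7410.00 = 22.55 cm; ȳ = 612250.00/7410.00 = 82.62 cm.

x̄ = 22.55 cm, ȳ = 82.62 cm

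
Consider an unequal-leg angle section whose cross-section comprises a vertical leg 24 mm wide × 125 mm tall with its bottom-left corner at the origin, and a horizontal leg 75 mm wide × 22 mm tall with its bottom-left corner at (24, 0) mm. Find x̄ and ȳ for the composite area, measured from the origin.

x̄ = 29.56 mm, ȳ = 44.23 mm

vertical leg: A = 24 × 125 = 3000.00, centroid at (12.00, 62.50).
horizontal leg: A = 75 × 22 = 1650.00, centroid at (61.50, 11.00).
ΣA = 4650.00 mm², ΣAx̄ = 137475.00 mm³, ΣAȳ = 205650.00 mm³.
x̄ = 137475.00/4650.00 = 29.56 mm; ȳ = 205650.00/4650.00 = 44.23 mm.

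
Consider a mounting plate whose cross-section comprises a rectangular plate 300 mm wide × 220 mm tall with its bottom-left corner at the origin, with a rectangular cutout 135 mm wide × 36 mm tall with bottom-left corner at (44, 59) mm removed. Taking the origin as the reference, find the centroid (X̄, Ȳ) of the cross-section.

plate: A = 300 × 220 = 66000.00, centroid at (150.00, 110.00).
hole: A = −(135 × 36) = -4860.00, centroid at (111.50, 77.00).
ΣA = 61140.00 mm²
ΣAX̄ = (66000.00)(150.00) + (-4860.00)(111.50) = 9358110.00 mm³
ΣAȲ = (66000.00)(110.00) + (-4860.00)(77.00) = 6885780.00 mm³
X̄ = 9358110.00 / 61140.00 = 153.06 mm
Ȳ = 6885780.00 / 61140.00 = 112.62 mm

X̄ = 153.06 mm, Ȳ = 112.62 mm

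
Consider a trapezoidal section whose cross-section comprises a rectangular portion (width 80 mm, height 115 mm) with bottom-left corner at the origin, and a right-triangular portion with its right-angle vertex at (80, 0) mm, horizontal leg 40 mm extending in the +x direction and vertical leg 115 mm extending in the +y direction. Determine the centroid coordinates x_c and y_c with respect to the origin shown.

x_c = 50.67 mm, y_c = 53.67 mm

rectangular portion: A = 80 × 115 = 9200.00, centroid at (40.00, 57.50).
triangular portion: A = ½·40·115 = 2300.00, centroid at (93.33, 38.33).
ΣA = 11500.00 mm²
ΣAx_c = (9200.00)(40.00) + (2300.00)(93.33) = 582666.67 mm³
ΣAy_c = (9200.00)(57.50) + (2300.00)(38.33) = 617166.67 mm³
x_c = 582666.67 / 11500.00 = 50.67 mm
y_c = 617166.67 / 11500.00 = 53.67 mm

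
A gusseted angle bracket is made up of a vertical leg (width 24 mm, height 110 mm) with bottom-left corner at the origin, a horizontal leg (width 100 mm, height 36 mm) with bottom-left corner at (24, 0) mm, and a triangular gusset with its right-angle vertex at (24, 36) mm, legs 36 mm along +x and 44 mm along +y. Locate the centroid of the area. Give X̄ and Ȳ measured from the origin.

X̄ = 46.44 mm, Ȳ = 35.57 mm

vertical leg: A = 24 × 110 = 2640.00, centroid at (12.00, 55.00).
horizontal leg: A = 100 × 36 = 3600.00, centroid at (74.00, 18.00).
gusset: A = ½·36·44 = 792.00, centroid at (36.00, 50.67).
ΣA = 7032.00 mm²
ΣAX̄ = (2640.00)(12.00) + (3600.00)(74.00) + (792.00)(36.00) = 326592.00 mm³
ΣAȲ = (2640.00)(55.00) + (3600.00)(18.00) + (792.00)(50.67) = 250128.00 mm³
X̄ = 326592.00 / 7032.00 = 46.44 mm
Ȳ = 250128.00 / 7032.00 = 35.57 mm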